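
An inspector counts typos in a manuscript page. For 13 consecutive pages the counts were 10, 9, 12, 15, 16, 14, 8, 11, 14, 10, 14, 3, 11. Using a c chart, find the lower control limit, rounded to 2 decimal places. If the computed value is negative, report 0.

c̄ = (10 + 9 + 12 + 15 + 16 + 14 + 8 + 11 + 14 + 10 + 14 + 3 + 11) / 13 = 147 / 13 = 11.3077
LCL = c̄ − 3√c̄ = 11.3077 − 3 × 3.3627 = 1.2196

1.22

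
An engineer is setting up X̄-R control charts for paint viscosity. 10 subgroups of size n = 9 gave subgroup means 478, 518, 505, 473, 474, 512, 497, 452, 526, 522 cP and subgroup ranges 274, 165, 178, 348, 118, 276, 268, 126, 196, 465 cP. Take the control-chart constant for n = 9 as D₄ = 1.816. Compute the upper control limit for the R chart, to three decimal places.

R̄ = (274 + 165 + 178 + 348 + 118 + 276 + 268 + 126 + 196 + 465) / 10 = 2414.0000 / 10 = 241.4000
UCL_R = D₄·R̄ = 1.816 × 241.4000 = 438.3824

438.382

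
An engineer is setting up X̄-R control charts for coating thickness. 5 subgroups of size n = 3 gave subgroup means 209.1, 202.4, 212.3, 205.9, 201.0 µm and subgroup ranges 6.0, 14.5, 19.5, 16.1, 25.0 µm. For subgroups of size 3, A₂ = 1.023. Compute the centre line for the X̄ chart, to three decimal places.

206.140

X̄̄ = (209.1 + 202.4 + 212.3 + 205.9 + 201.0) / 5 = 1030.7000 / 5 = 206.1400
CL = X̄̄ = 206.1400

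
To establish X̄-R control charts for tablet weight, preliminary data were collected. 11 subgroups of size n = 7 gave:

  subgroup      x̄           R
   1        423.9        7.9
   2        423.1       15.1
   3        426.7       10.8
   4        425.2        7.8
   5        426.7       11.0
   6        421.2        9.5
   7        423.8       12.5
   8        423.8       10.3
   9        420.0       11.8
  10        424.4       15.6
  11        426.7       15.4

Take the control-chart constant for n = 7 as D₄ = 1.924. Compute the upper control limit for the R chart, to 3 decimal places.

R̄ = (7.9 + 15.1 + 10.8 + 7.8 + 11.0 + 9.5 + 12.5 + 10.3 + 11.8 + 15.6 + 15.4) / 11 = 127.7000 / 11 = 11.6091
UCL_R = D₄·R̄ = 1.924 × 11.6091 = 22.3359

22.336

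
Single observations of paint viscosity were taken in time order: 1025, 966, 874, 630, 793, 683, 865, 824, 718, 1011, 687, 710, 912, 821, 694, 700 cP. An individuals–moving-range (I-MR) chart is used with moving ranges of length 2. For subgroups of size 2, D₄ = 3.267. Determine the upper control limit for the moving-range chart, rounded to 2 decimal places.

Moving ranges: 59, 92, 244, 163, 110, 182, 41, 106, 293, 324, 23, 202, 91, 127, 6; M̄R̄ = 2063.0000 / 15 = 137.5333
UCL_MR = D₄·M̄R̄ = 3.267 × 137.5333 = 449.3214

449.32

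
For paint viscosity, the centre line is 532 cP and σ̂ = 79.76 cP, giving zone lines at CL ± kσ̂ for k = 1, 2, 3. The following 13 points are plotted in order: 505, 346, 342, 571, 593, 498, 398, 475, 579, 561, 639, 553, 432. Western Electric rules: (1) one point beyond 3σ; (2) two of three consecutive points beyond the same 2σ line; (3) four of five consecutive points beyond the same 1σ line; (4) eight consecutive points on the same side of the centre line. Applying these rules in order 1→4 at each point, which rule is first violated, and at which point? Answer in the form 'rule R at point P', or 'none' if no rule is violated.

Zone of each point (C = within 1σ̂, B = 1σ̂–2σ̂, A = 2σ̂–3σ̂, * = beyond 3σ̂; sign = side of CL): 1:-C, 2:-A, 3:-A, 4:+C, 5:+C, 6:-C, 7:-B, 8:-C, 9:+C, 10:+C, 11:+B, 12:+C, 13:-B
Rule 2 (two of three consecutive points beyond the same 2σ limit) is satisfied at point 3.

rule 2 at point 3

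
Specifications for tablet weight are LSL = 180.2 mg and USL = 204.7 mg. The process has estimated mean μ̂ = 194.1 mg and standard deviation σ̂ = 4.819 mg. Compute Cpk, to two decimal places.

Cpu = (USL − μ̂) / (3σ̂) = (204.7 − 194.1) / (3 × 4.819) = 0.7332; Cpl = (μ̂ − LSL) / (3σ̂) = (194.1 − 180.2) / (3 × 4.819) = 0.9615; Cpk = min(Cpu, Cpl) = 0.7332

0.73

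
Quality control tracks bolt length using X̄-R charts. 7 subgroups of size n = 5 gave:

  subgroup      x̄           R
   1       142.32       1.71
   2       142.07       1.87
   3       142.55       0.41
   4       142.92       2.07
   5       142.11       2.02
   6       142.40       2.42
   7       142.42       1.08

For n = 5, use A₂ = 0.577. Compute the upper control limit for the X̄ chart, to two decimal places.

143.35

X̄̄ = (142.32 + 142.07 + 142.55 + 142.92 + 142.11 + 142.40 + 142.42) / 7 = 996.7900 / 7 = 142.3986
R̄ = (1.71 + 1.87 + 0.41 + 2.07 + 2.02 + 2.42 + 1.08) / 7 = 11.5800 / 7 = 1.6543
UCL = X̄̄ + A₂·R̄ = 142.3986 + 0.577 × 1.6543 = 143.3531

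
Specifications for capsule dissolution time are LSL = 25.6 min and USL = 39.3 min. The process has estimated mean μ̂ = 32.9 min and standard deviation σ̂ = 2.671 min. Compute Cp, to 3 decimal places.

Cp = (USL − LSL) / (6σ̂) = (39.3 − 25.6) / (6 × 2.671) = 13.7000 / 16.0260 = 0.8549

0.855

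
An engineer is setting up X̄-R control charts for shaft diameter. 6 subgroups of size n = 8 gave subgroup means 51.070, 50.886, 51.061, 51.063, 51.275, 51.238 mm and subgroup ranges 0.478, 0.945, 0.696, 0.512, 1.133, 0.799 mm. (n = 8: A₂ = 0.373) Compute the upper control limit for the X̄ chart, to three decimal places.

X̄̄ = (51.070 + 50.886 + 51.061 + 51.063 + 51.275 + 51.238) / 6 = 306.5930 / 6 = 51.0988
R̄ = (0.478 + 0.945 + 0.696 + 0.512 + 1.133 + 0.799) / 6 = 4.5630 / 6 = 0.7605
UCL = X̄̄ + A₂·R̄ = 51.0988 + 0.373 × 0.7605 = 51.3825

51.382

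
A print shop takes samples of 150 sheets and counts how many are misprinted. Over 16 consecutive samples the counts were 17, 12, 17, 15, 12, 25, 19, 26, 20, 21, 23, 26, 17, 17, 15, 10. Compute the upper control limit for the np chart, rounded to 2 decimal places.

p̄ = Σdᵢ / (k·n) = 292 / (16 × 150) = 0.12167
UCL = np̄ + 3·√(np̄(1−p̄)) = 18.2500 + 3 × √(18.2500×0.87833) = 18.2500 + 3 × 4.0037 = 30.2611

30.26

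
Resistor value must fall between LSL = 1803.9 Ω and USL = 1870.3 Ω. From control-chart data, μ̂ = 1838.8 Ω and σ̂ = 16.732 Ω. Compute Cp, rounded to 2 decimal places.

0.66

Cp = (USL − LSL) / (6σ̂) = (1870.3 − 1803.9) / (6 × 16.732) = 66.4000 / 100.3920 = 0.6614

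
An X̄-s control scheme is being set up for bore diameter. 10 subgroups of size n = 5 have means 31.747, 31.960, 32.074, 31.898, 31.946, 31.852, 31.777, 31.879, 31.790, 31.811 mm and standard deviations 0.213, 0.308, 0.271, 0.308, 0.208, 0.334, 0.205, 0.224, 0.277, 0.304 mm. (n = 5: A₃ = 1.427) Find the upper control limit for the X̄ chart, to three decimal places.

32.252

X̄̄ = (31.747 + 31.960 + 32.074 + 31.898 + 31.946 + 31.852 + 31.777 + 31.879 + 31.790 + 31.811) / 10 = 31.8734
s̄ = (0.213 + 0.308 + 0.271 + 0.308 + 0.208 + 0.334 + 0.205 + 0.224 + 0.277 + 0.304) / 10 = 0.2652
UCL = X̄̄ + A₃·s̄ = 31.8734 + 1.427 × 0.2652 = 32.2518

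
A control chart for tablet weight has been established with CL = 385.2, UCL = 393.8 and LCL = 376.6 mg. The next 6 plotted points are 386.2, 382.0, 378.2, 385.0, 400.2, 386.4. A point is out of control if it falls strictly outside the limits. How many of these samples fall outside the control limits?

1

Compare each point to [376.6, 393.8]: sample 5 = 400.2 > UCL.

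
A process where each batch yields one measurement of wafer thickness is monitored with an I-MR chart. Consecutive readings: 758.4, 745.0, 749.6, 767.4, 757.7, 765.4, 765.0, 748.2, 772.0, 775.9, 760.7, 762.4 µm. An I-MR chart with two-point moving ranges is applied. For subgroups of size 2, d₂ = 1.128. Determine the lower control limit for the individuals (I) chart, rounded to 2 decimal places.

X̄ = (758.4 + 745.0 + 749.6 + 767.4 + 757.7 + 765.4 + 765.0 + 748.2 + 772.0 + 775.9 + 760.7 + 762.4) / 12 = 760.6417
Moving ranges: 13.4, 4.6, 17.8, 9.7, 7.7, 0.4, 16.8, 23.8, 3.9, 15.2, 1.7; M̄R̄ = 115.0000 / 11 = 10.4545
LCL = X̄ − 3·M̄R̄/d₂ = 760.6417 − 3 × 10.4545 / 1.128 = 732.8370

732.84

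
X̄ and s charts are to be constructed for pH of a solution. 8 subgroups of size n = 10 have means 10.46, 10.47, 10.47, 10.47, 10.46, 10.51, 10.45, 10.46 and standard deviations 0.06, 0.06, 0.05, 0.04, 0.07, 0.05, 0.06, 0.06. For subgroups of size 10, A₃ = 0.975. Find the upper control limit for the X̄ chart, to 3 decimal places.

10.524

X̄̄ = (10.46 + 10.47 + 10.47 + 10.47 + 10.46 + 10.51 + 10.45 + 10.46) / 8 = 10.4688
s̄ = (0.06 + 0.06 + 0.05 + 0.04 + 0.07 + 0.05 + 0.06 + 0.06) / 8 = 0.0563
UCL = X̄̄ + A₃·s̄ = 10.4688 + 0.975 × 0.0563 = 10.5236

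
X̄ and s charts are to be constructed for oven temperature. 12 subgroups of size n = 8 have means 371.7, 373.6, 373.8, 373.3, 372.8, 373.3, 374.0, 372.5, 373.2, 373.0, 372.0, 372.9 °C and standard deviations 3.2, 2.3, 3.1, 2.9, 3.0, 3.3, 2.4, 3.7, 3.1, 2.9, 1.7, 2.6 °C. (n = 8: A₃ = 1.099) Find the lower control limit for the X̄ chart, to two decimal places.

369.88

X̄̄ = (371.7 + 373.6 + 373.8 + 373.3 + 372.8 + 373.3 + 374.0 + 372.5 + 373.2 + 373.0 + 372.0 + 372.9) / 12 = 373.0083
s̄ = (3.2 + 2.3 + 3.1 + 2.9 + 3.0 + 3.3 + 2.4 + 3.7 + 3.1 + 2.9 + 1.7 + 2.6) / 12 = 2.8500
LCL = X̄̄ − A₃·s̄ = 373.0083 − 1.099 × 2.8500 = 369.8762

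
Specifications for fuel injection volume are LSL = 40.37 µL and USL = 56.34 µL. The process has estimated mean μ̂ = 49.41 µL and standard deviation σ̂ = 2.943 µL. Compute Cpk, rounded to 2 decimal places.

Cpu = (USL − μ̂) / (3σ̂) = (56.34 − 49.41) / (3 × 2.943) = 0.7849; Cpl = (μ̂ − LSL) / (3σ̂) = (49.41 − 40.37) / (3 × 2.943) = 1.0239; Cpk = min(Cpu, Cpl) = 0.7849

0.78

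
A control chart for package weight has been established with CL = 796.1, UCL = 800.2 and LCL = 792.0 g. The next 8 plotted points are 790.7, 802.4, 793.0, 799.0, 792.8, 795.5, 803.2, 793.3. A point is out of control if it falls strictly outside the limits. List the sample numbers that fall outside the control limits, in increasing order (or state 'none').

Compare each point to [792.0, 800.2]: sample 1 = 790.7 < LCL; sample 2 = 802.4 > UCL; sample 7 = 803.2 > UCL.

1, 2, 7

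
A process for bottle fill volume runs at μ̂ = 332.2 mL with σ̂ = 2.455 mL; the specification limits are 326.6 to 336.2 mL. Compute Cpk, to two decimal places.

0.54

Cpu = (USL − μ̂) / (3σ̂) = (336.2 − 332.2) / (3 × 2.455) = 0.5431; Cpl = (μ̂ − LSL) / (3σ̂) = (332.2 − 326.6) / (3 × 2.455) = 0.7604; Cpk = min(Cpu, Cpl) = 0.5431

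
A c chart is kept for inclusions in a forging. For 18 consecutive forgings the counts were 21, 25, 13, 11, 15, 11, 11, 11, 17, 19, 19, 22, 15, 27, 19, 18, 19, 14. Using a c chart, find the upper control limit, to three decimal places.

29.445

c̄ = (21 + 25 + 13 + 11 + 15 + 11 + 11 + 11 + 17 + 19 + 19 + 22 + 15 + 27 + 19 + 18 + 19 + 14) / 18 = 307 / 18 = 17.0556
UCL = c̄ + 3√c̄ = 17.0556 + 3 × √17.0556 = 17.0556 + 3 × 4.1298 = 29.4451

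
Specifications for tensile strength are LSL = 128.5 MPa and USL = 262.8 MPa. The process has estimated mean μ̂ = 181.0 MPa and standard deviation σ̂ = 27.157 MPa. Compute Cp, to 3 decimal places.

0.824

Cp = (USL − LSL) / (6σ̂) = (262.8 − 128.5) / (6 × 27.157) = 134.3000 / 162.9420 = 0.8242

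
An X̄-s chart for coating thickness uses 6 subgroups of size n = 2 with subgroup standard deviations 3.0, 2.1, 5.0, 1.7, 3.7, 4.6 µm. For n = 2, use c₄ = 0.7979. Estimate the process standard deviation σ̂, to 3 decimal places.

s̄ = (3.0 + 2.1 + 5.0 + 1.7 + 3.7 + 4.6) / 6 = 3.3500
σ̂ = s̄ / c₄ = 3.3500 / 0.7979 = 4.1985

4.199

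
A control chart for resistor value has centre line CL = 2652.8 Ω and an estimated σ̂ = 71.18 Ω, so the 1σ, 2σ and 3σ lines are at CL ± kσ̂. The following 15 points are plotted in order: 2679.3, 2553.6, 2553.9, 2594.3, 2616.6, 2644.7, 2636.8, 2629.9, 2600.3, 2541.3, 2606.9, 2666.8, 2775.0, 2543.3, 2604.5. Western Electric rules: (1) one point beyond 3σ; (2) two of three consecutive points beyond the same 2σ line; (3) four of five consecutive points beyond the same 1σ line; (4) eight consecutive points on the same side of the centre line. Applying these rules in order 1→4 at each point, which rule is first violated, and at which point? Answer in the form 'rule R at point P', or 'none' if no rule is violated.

rule 4 at point 9

Zone of each point (C = within 1σ̂, B = 1σ̂–2σ̂, A = 2σ̂–3σ̂, * = beyond 3σ̂; sign = side of CL): 1:+C, 2:-B, 3:-B, 4:-C, 5:-C, 6:-C, 7:-C, 8:-C, 9:-C, 10:-B, 11:-C, 12:+C, 13:+B, 14:-B, 15:-C
Rule 4 (eight consecutive points on the same side of the centre line) is satisfied at point 9.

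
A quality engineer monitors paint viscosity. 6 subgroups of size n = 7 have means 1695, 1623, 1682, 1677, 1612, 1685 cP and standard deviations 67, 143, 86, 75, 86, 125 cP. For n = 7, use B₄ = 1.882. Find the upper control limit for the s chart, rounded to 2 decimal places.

s̄ = (67 + 143 + 86 + 75 + 86 + 125) / 6 = 97.0000
UCL_s = B₄·s̄ = 1.882 × 97.0000 = 182.5540

182.55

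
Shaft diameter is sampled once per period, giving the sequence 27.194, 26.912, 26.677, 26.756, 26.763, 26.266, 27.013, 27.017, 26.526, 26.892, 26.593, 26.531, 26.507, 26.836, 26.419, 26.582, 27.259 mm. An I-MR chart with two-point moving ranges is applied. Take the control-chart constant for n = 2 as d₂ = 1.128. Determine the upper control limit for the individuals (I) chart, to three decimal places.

27.527

X̄ = (27.194 + 26.912 + 26.677 + 26.756 + 26.763 + 26.266 + 27.013 + 27.017 + 26.526 + 26.892 + 26.593 + 26.531 + 26.507 + 26.836 + 26.419 + 26.582 + 27.259) / 17 = 26.7496
Moving ranges: 0.282, 0.235, 0.079, 0.007, 0.497, 0.747, 0.004, 0.491, 0.366, 0.299, 0.062, 0.024, 0.329, 0.417, 0.163, 0.677; M̄R̄ = 4.6790 / 16 = 0.2924
UCL = X̄ + 3·M̄R̄/d₂ = 26.7496 + 3 × 0.2924 / 1.128 = 27.5273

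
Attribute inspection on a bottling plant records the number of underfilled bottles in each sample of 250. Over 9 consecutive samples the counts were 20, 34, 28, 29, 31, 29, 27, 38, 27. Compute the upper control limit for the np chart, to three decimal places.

p̄ = Σdᵢ / (k·n) = 263 / (9 × 250) = 0.11689
UCL = np̄ + 3·√(np̄(1−p̄)) = 29.2222 + 3 × √(29.2222×0.88311) = 29.2222 + 3 × 5.0800 = 44.4622

44.462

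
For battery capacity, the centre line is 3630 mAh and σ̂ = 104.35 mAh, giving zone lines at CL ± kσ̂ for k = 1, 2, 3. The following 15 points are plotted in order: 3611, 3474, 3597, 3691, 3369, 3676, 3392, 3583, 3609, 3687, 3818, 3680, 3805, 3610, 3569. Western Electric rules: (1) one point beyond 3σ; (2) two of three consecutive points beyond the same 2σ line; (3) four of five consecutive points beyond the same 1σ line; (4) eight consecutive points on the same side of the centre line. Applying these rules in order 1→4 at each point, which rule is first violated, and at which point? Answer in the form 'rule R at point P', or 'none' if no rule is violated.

rule 2 at point 7

Zone of each point (C = within 1σ̂, B = 1σ̂–2σ̂, A = 2σ̂–3σ̂, * = beyond 3σ̂; sign = side of CL): 1:-C, 2:-B, 3:-C, 4:+C, 5:-A, 6:+C, 7:-A, 8:-C, 9:-C, 10:+C, 11:+B, 12:+C, 13:+B, 14:-C, 15:-C
Rule 2 (two of three consecutive points beyond the same 2σ limit) is satisfied at point 7.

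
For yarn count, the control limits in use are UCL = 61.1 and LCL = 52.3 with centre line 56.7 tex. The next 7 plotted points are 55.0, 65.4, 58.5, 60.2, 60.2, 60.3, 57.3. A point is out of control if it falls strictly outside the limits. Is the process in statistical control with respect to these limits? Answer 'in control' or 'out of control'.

out of control

Compare each point to [52.3, 61.1]: sample 2 = 65.4 > UCL.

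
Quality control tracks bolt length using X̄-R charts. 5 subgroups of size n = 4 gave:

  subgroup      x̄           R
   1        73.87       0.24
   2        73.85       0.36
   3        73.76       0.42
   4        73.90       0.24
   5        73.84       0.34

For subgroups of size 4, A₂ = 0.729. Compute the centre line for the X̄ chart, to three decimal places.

X̄̄ = (73.87 + 73.85 + 73.76 + 73.90 + 73.84) / 5 = 369.2200 / 5 = 73.8440
CL = X̄̄ = 73.8440

73.844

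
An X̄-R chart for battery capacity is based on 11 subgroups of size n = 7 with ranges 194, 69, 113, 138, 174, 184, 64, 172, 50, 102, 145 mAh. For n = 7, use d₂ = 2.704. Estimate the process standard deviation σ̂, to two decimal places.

R̄ = (194 + 69 + 113 + 138 + 174 + 184 + 64 + 172 + 50 + 102 + 145) / 11 = 127.7273
σ̂ = R̄ / d₂ = 127.7273 / 2.704 = 47.2364

47.24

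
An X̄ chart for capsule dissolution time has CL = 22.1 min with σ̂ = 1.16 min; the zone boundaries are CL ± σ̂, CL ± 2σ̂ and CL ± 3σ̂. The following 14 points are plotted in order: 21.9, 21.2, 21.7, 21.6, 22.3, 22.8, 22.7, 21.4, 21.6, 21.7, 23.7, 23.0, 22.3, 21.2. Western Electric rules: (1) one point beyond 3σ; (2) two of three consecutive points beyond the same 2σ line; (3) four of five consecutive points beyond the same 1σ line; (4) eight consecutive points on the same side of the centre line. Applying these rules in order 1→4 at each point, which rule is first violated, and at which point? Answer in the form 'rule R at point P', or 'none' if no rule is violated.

none

Zone of each point (C = within 1σ̂, B = 1σ̂–2σ̂, A = 2σ̂–3σ̂, * = beyond 3σ̂; sign = side of CL): 1:-C, 2:-C, 3:-C, 4:-C, 5:+C, 6:+C, 7:+C, 8:-C, 9:-C, 10:-C, 11:+B, 12:+C, 13:+C, 14:-C
No rule fires across all 14 points.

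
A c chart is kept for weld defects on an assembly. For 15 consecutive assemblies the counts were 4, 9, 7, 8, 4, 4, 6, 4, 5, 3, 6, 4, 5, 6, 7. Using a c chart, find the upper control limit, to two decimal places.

12.48

c̄ = (4 + 9 + 7 + 8 + 4 + 4 + 6 + 4 + 5 + 3 + 6 + 4 + 5 + 6 + 7) / 15 = 82 / 15 = 5.4667
UCL = c̄ + 3√c̄ = 5.4667 + 3 × √5.4667 = 5.4667 + 3 × 2.3381 = 12.4809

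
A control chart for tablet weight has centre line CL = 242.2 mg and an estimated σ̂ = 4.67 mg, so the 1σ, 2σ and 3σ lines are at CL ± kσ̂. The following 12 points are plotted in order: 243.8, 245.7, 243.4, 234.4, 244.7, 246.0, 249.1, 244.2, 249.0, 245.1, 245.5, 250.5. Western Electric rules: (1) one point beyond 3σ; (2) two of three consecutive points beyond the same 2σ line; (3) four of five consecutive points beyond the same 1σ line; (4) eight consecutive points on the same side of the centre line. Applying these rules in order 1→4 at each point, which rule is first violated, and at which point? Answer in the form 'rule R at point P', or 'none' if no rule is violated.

rule 4 at point 12

Zone of each point (C = within 1σ̂, B = 1σ̂–2σ̂, A = 2σ̂–3σ̂, * = beyond 3σ̂; sign = side of CL): 1:+C, 2:+C, 3:+C, 4:-B, 5:+C, 6:+C, 7:+B, 8:+C, 9:+B, 10:+C, 11:+C, 12:+B
Rule 4 (eight consecutive points on the same side of the centre line) is satisfied at point 12.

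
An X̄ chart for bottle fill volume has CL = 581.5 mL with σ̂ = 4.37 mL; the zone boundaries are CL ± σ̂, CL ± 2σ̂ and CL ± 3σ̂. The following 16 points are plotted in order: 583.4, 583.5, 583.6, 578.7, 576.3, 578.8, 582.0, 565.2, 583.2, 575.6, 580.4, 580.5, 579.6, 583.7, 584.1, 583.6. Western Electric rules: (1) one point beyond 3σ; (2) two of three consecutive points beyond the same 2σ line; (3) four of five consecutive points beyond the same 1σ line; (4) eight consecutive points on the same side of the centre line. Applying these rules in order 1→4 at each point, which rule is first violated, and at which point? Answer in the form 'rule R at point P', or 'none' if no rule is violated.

Zone of each point (C = within 1σ̂, B = 1σ̂–2σ̂, A = 2σ̂–3σ̂, * = beyond 3σ̂; sign = side of CL): 1:+C, 2:+C, 3:+C, 4:-C, 5:-B, 6:-C, 7:+C, 8:-*, 9:+C, 10:-B, 11:-C, 12:-C, 13:-C, 14:+C, 15:+C, 16:+C
Rule 1 (one point beyond the 3σ limits) is satisfied at point 8.

rule 1 at point 8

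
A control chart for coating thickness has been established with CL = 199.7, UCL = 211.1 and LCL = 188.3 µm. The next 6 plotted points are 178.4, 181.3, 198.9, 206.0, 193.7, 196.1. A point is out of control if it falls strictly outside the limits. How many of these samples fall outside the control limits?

2

Compare each point to [188.3, 211.1]: sample 1 = 178.4 < LCL; sample 2 = 181.3 < LCL.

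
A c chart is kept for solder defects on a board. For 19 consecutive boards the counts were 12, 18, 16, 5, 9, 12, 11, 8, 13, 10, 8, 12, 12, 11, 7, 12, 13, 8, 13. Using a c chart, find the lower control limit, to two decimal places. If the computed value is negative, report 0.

c̄ = (12 + 18 + 16 + 5 + 9 + 12 + 11 + 8 + 13 + 10 + 8 + 12 + 12 + 11 + 7 + 12 + 13 + 8 + 13) / 19 = 210 / 19 = 11.0526
LCL = c̄ − 3√c̄ = 11.0526 − 3 × 3.3245 = 1.0790

1.08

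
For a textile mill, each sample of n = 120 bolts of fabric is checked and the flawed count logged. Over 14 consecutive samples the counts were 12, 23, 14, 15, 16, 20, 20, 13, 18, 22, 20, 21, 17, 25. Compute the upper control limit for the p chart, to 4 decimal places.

0.2508

p̄ = Σdᵢ / (k·n) = 256 / (14 × 120) = 0.15238
UCL = p̄ + 3·√(p̄(1−p̄)/n) = 0.15238 + 3 × √(0.15238×0.84762/120) = 0.15238 + 3 × 0.03281 = 0.25080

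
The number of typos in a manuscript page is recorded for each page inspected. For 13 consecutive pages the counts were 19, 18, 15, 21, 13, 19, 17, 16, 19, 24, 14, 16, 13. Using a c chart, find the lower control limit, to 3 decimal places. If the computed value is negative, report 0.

4.778

c̄ = (19 + 18 + 15 + 21 + 13 + 19 + 17 + 16 + 19 + 24 + 14 + 16 + 13) / 13 = 224 / 13 = 17.2308
LCL = c̄ − 3√c̄ = 17.2308 − 3 × 4.1510 = 4.7778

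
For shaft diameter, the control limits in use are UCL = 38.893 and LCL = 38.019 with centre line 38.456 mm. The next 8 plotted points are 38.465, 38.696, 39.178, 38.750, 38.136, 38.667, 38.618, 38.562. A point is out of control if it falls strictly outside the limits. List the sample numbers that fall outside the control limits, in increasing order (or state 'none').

3

Compare each point to [38.019, 38.893]: sample 3 = 39.178 > UCL.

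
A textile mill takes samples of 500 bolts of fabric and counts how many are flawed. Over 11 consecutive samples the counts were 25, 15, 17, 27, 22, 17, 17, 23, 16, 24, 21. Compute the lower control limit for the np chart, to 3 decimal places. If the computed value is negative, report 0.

p̄ = Σdᵢ / (k·n) = 224 / (11 × 500) = 0.04073
LCL = np̄ − 3·√(np̄(1−p̄)) = 20.3636 − 3 × 4.4198 = 7.1044

7.104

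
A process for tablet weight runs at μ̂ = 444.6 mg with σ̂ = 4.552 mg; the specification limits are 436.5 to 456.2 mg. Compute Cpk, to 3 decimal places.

0.593

Cpu = (USL − μ̂) / (3σ̂) = (456.2 − 444.6) / (3 × 4.552) = 0.8494; Cpl = (μ̂ − LSL) / (3σ̂) = (444.6 − 436.5) / (3 × 4.552) = 0.5931; Cpk = min(Cpu, Cpl) = 0.5931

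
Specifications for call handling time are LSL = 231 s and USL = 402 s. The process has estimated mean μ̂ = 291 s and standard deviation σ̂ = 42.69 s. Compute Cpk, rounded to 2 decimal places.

Cpu = (USL − μ̂) / (3σ̂) = (402 − 291) / (3 × 42.69) = 0.8667; Cpl = (μ̂ − LSL) / (3σ̂) = (291 − 231) / (3 × 42.69) = 0.4685; Cpk = min(Cpu, Cpl) = 0.4685

0.47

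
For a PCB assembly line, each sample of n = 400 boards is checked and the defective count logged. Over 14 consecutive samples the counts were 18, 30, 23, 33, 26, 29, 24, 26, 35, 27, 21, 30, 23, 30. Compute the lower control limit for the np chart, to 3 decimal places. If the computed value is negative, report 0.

11.788

p̄ = Σdᵢ / (k·n) = 375 / (14 × 400) = 0.06696
LCL = np̄ − 3·√(np̄(1−p̄)) = 26.7857 − 3 × 4.9992 = 11.7881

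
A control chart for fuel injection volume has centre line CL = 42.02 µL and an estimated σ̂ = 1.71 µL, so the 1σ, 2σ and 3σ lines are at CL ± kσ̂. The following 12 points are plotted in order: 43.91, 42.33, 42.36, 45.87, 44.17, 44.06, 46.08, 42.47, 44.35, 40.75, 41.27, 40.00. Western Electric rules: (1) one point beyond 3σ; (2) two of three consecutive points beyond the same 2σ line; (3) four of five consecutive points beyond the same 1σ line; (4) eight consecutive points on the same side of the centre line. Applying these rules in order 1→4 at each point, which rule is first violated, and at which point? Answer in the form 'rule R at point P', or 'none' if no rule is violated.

Zone of each point (C = within 1σ̂, B = 1σ̂–2σ̂, A = 2σ̂–3σ̂, * = beyond 3σ̂; sign = side of CL): 1:+B, 2:+C, 3:+C, 4:+A, 5:+B, 6:+B, 7:+A, 8:+C, 9:+B, 10:-C, 11:-C, 12:-B
Rule 3 (four of five consecutive points beyond the same 1σ limit) is satisfied at point 7.

rule 3 at point 7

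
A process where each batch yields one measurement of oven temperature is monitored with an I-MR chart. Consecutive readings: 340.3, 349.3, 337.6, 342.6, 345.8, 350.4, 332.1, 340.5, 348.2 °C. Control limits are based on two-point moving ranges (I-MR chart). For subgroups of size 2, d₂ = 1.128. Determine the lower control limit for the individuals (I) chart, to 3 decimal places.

320.405

X̄ = (340.3 + 349.3 + 337.6 + 342.6 + 345.8 + 350.4 + 332.1 + 340.5 + 348.2) / 9 = 342.9778
Moving ranges: 9.0, 11.7, 5.0, 3.2, 4.6, 18.3, 8.4, 7.7; M̄R̄ = 67.9000 / 8 = 8.4875
LCL = X̄ − 3·M̄R̄/d₂ = 342.9778 − 3 × 8.4875 / 1.128 = 320.4046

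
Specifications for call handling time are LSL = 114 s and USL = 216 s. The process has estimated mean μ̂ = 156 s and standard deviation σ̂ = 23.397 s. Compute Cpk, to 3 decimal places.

0.598

Cpu = (USL − μ̂) / (3σ̂) = (216 − 156) / (3 × 23.397) = 0.8548; Cpl = (μ̂ − LSL) / (3σ̂) = (156 − 114) / (3 × 23.397) = 0.5984; Cpk = min(Cpu, Cpl) = 0.5984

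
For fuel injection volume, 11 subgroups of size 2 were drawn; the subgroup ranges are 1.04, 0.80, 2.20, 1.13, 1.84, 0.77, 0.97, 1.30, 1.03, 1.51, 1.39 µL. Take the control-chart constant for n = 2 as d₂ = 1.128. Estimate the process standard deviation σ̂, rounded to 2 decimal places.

1.13

R̄ = (1.04 + 0.80 + 2.20 + 1.13 + 1.84 + 0.77 + 0.97 + 1.30 + 1.03 + 1.51 + 1.39) / 11 = 1.2709
σ̂ = R̄ / d₂ = 1.2709 / 1.128 = 1.1267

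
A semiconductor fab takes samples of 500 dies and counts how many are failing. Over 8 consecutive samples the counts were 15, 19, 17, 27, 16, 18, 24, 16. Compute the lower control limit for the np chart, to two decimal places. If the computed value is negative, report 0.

6.17

p̄ = Σdᵢ / (k·n) = 152 / (8 × 500) = 0.03800
LCL = np̄ − 3·√(np̄(1−p̄)) = 19.0000 − 3 × 4.2753 = 6.1742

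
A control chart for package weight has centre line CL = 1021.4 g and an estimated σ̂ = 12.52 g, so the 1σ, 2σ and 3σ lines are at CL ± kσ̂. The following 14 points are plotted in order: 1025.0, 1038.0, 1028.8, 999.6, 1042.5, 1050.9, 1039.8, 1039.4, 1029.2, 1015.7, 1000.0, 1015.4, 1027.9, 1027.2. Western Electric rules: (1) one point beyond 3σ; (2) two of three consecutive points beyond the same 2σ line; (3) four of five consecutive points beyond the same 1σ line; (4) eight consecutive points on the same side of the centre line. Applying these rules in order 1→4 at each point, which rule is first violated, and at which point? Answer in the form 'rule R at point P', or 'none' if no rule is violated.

Zone of each point (C = within 1σ̂, B = 1σ̂–2σ̂, A = 2σ̂–3σ̂, * = beyond 3σ̂; sign = side of CL): 1:+C, 2:+B, 3:+C, 4:-B, 5:+B, 6:+A, 7:+B, 8:+B, 9:+C, 10:-C, 11:-B, 12:-C, 13:+C, 14:+C
Rule 3 (four of five consecutive points beyond the same 1σ limit) is satisfied at point 8.

rule 3 at point 8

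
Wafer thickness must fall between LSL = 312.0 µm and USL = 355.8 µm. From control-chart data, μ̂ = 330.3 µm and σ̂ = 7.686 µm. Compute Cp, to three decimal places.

Cp = (USL − LSL) / (6σ̂) = (355.8 − 312.0) / (6 × 7.686) = 43.8000 / 46.1160 = 0.9498

0.950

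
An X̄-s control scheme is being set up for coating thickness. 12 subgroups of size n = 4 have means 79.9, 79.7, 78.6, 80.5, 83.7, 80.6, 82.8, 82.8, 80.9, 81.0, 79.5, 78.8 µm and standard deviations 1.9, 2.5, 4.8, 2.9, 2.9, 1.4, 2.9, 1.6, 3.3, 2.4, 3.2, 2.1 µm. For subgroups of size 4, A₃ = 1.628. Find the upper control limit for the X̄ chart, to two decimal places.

X̄̄ = (79.9 + 79.7 + 78.6 + 80.5 + 83.7 + 80.6 + 82.8 + 82.8 + 80.9 + 81.0 + 79.5 + 78.8) / 12 = 80.7333
s̄ = (1.9 + 2.5 + 4.8 + 2.9 + 2.9 + 1.4 + 2.9 + 1.6 + 3.3 + 2.4 + 3.2 + 2.1) / 12 = 2.6583
UCL = X̄̄ + A₃·s̄ = 80.7333 + 1.628 × 2.6583 = 85.0611

85.06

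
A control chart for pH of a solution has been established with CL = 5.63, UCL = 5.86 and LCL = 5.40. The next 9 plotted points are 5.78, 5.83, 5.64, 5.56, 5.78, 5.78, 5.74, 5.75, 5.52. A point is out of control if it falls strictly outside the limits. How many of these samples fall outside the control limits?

0

All 9 points lie within [5.40, 5.86].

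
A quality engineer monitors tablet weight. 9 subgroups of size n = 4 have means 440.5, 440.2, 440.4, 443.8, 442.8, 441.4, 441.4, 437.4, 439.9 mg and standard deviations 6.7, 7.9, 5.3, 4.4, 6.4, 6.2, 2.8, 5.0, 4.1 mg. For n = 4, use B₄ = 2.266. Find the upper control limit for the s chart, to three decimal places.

s̄ = (6.7 + 7.9 + 5.3 + 4.4 + 6.4 + 6.2 + 2.8 + 5.0 + 4.1) / 9 = 5.4222
UCL_s = B₄·s̄ = 2.266 × 5.4222 = 12.2868

12.287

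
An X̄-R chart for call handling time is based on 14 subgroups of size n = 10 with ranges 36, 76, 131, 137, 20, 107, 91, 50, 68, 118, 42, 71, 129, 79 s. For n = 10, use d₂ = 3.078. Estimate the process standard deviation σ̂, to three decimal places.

R̄ = (36 + 76 + 131 + 137 + 20 + 107 + 91 + 50 + 68 + 118 + 42 + 71 + 129 + 79) / 14 = 82.5000
σ̂ = R̄ / d₂ = 82.5000 / 3.078 = 26.8031

26.803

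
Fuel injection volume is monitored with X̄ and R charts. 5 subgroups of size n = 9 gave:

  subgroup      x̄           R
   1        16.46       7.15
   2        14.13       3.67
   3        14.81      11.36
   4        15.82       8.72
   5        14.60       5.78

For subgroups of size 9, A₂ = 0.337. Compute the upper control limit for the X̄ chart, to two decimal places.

X̄̄ = (16.46 + 14.13 + 14.81 + 15.82 + 14.60) / 5 = 75.8200 / 5 = 15.1640
R̄ = (7.15 + 3.67 + 11.36 + 8.72 + 5.78) / 5 = 36.6800 / 5 = 7.3360
UCL = X̄̄ + A₂·R̄ = 15.1640 + 0.337 × 7.3360 = 17.6362

17.64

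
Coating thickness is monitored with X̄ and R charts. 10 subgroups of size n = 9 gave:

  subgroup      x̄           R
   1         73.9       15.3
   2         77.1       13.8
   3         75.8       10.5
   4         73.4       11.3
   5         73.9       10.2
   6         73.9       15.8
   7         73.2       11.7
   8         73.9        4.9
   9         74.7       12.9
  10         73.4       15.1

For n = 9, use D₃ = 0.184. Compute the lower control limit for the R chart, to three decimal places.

R̄ = (15.3 + 13.8 + 10.5 + 11.3 + 10.2 + 15.8 + 11.7 + 4.9 + 12.9 + 15.1) / 10 = 121.5000 / 10 = 12.1500
LCL_R = D₃·R̄ = 0.184 × 12.1500 = 2.2356

2.236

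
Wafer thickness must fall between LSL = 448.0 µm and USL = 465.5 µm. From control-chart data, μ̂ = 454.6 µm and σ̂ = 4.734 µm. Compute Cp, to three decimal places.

Cp = (USL − LSL) / (6σ̂) = (465.5 − 448.0) / (6 × 4.734) = 17.5000 / 28.4040 = 0.6161

0.616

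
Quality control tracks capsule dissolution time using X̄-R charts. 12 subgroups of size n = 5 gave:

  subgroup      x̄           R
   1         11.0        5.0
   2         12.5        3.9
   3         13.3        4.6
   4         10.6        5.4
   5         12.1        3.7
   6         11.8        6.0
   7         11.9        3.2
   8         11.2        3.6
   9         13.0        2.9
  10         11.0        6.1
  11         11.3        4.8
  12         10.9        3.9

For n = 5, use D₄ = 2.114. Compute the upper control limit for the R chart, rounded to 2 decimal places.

9.35

R̄ = (5.0 + 3.9 + 4.6 + 5.4 + 3.7 + 6.0 + 3.2 + 3.6 + 2.9 + 6.1 + 4.8 + 3.9) / 12 = 53.1000 / 12 = 4.4250
UCL_R = D₄·R̄ = 2.114 × 4.4250 = 9.3544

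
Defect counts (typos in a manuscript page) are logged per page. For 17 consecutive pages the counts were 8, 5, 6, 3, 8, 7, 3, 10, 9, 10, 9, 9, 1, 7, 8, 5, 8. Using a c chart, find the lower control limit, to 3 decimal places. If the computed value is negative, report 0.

c̄ = (8 + 5 + 6 + 3 + 8 + 7 + 3 + 10 + 9 + 10 + 9 + 9 + 1 + 7 + 8 + 5 + 8) / 17 = 116 / 17 = 6.8235
LCL = c̄ − 3√c̄ = 6.8235 − 3 × 2.6122 = -1.0130 → 0 (cannot be negative)

0.000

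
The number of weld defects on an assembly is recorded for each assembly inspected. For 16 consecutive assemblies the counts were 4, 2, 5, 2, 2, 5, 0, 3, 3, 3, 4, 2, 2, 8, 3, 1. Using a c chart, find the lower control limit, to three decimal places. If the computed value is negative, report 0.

0.000

c̄ = (4 + 2 + 5 + 2 + 2 + 5 + 0 + 3 + 3 + 3 + 4 + 2 + 2 + 8 + 3 + 1) / 16 = 49 / 16 = 3.0625
LCL = c̄ − 3√c̄ = 3.0625 − 3 × 1.7500 = -2.1875 → 0 (cannot be negative)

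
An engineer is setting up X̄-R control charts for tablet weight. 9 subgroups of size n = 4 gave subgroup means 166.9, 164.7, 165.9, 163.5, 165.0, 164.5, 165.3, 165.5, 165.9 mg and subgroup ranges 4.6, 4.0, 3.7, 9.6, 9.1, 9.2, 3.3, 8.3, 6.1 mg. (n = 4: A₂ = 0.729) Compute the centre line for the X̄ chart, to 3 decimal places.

165.244

X̄̄ = (166.9 + 164.7 + 165.9 + 163.5 + 165.0 + 164.5 + 165.3 + 165.5 + 165.9) / 9 = 1487.2000 / 9 = 165.2444
CL = X̄̄ = 165.2444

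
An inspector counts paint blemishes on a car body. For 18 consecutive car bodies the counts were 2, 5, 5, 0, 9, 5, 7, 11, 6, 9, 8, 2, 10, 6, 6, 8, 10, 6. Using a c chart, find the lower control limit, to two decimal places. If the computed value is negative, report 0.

0.00

c̄ = (2 + 5 + 5 + 0 + 9 + 5 + 7 + 11 + 6 + 9 + 8 + 2 + 10 + 6 + 6 + 8 + 10 + 6) / 18 = 115 / 18 = 6.3889
LCL = c̄ − 3√c̄ = 6.3889 − 3 × 2.5276 = -1.1940 → 0 (cannot be negative)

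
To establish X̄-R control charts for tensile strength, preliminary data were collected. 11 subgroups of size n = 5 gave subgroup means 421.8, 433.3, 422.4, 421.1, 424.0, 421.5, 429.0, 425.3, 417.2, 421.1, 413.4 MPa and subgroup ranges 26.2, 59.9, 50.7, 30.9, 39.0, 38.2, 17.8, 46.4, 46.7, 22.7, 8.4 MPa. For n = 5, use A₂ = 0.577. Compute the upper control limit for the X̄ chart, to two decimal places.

443.03

X̄̄ = (421.8 + 433.3 + 422.4 + 421.1 + 424.0 + 421.5 + 429.0 + 425.3 + 417.2 + 421.1 + 413.4) / 11 = 4650.1000 / 11 = 422.7364
R̄ = (26.2 + 59.9 + 50.7 + 30.9 + 39.0 + 38.2 + 17.8 + 46.4 + 46.7 + 22.7 + 8.4) / 11 = 386.9000 / 11 = 35.1727
UCL = X̄̄ + A₂·R̄ = 422.7364 + 0.577 × 35.1727 = 443.0310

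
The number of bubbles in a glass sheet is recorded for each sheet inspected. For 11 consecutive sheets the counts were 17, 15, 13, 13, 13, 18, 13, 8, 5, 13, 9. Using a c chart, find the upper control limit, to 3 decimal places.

23.042

c̄ = (17 + 15 + 13 + 13 + 13 + 18 + 13 + 8 + 5 + 13 + 9) / 11 = 137 / 11 = 12.4545
UCL = c̄ + 3√c̄ = 12.4545 + 3 × √12.4545 = 12.4545 + 3 × 3.5291 = 23.0418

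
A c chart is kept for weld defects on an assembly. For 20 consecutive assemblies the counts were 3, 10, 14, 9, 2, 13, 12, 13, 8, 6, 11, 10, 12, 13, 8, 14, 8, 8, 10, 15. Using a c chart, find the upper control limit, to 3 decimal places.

19.413

c̄ = (3 + 10 + 14 + 9 + 2 + 13 + 12 + 13 + 8 + 6 + 11 + 10 + 12 + 13 + 8 + 14 + 8 + 8 + 10 + 15) / 20 = 199 / 20 = 9.9500
UCL = c̄ + 3√c̄ = 9.9500 + 3 × √9.9500 = 9.9500 + 3 × 3.1544 = 19.4131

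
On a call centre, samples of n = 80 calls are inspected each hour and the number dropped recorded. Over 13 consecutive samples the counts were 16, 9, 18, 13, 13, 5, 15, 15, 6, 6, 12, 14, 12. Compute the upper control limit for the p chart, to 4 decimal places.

0.2672

p̄ = Σdᵢ / (k·n) = 154 / (13 × 80) = 0.14808
UCL = p̄ + 3·√(p̄(1−p̄)/n) = 0.14808 + 3 × √(0.14808×0.85192/80) = 0.14808 + 3 × 0.03971 = 0.26721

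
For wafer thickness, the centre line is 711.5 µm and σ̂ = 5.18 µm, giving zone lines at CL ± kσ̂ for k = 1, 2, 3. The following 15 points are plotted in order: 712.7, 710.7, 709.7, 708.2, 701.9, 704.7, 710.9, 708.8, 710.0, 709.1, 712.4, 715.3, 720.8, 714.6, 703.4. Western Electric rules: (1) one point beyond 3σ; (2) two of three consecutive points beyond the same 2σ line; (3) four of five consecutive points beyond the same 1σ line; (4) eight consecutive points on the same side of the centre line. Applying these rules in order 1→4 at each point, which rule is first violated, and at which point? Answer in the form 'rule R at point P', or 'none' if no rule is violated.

rule 4 at point 9

Zone of each point (C = within 1σ̂, B = 1σ̂–2σ̂, A = 2σ̂–3σ̂, * = beyond 3σ̂; sign = side of CL): 1:+C, 2:-C, 3:-C, 4:-C, 5:-B, 6:-B, 7:-C, 8:-C, 9:-C, 10:-C, 11:+C, 12:+C, 13:+B, 14:+C, 15:-B
Rule 4 (eight consecutive points on the same side of the centre line) is satisfied at point 9.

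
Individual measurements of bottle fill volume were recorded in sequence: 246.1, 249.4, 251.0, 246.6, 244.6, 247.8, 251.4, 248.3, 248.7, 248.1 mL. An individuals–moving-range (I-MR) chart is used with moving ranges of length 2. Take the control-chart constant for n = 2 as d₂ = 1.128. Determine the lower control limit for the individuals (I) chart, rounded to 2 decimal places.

241.64

X̄ = (246.1 + 249.4 + 251.0 + 246.6 + 244.6 + 247.8 + 251.4 + 248.3 + 248.7 + 248.1) / 10 = 248.2000
Moving ranges: 3.3, 1.6, 4.4, 2.0, 3.2, 3.6, 3.1, 0.4, 0.6; M̄R̄ = 22.2000 / 9 = 2.4667
LCL = X̄ − 3·M̄R̄/d₂ = 248.2000 − 3 × 2.4667 / 1.128 = 241.6397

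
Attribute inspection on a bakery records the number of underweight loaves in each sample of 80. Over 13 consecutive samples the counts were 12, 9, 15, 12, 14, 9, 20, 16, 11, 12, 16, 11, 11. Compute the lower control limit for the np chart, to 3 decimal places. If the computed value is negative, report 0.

3.048

p̄ = Σdᵢ / (k·n) = 168 / (13 × 80) = 0.16154
LCL = np̄ − 3·√(np̄(1−p̄)) = 12.9231 − 3 × 3.2917 = 3.0479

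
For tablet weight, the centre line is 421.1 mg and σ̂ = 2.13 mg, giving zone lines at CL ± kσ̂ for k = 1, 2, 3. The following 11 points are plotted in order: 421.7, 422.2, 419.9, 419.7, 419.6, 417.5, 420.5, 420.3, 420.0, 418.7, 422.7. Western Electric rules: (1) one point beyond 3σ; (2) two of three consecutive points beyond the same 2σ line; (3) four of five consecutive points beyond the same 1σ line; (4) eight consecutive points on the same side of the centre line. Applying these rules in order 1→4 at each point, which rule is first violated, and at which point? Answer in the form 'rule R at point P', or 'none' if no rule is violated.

Zone of each point (C = within 1σ̂, B = 1σ̂–2σ̂, A = 2σ̂–3σ̂, * = beyond 3σ̂; sign = side of CL): 1:+C, 2:+C, 3:-C, 4:-C, 5:-C, 6:-B, 7:-C, 8:-C, 9:-C, 10:-B, 11:+C
Rule 4 (eight consecutive points on the same side of the centre line) is satisfied at point 10.

rule 4 at point 10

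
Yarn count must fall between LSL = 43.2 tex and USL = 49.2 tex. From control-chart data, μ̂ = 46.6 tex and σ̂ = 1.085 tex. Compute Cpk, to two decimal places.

0.80

Cpu = (USL − μ̂) / (3σ̂) = (49.2 − 46.6) / (3 × 1.085) = 0.7988; Cpl = (μ̂ − LSL) / (3σ̂) = (46.6 − 43.2) / (3 × 1.085) = 1.0445; Cpk = min(Cpu, Cpl) = 0.7988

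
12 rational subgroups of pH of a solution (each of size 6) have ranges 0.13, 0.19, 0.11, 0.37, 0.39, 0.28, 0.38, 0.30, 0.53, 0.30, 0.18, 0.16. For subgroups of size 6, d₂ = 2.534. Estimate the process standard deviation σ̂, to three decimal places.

0.109

R̄ = (0.13 + 0.19 + 0.11 + 0.37 + 0.39 + 0.28 + 0.38 + 0.30 + 0.53 + 0.30 + 0.18 + 0.16) / 12 = 0.2767
σ̂ = R̄ / d₂ = 0.2767 / 2.534 = 0.1092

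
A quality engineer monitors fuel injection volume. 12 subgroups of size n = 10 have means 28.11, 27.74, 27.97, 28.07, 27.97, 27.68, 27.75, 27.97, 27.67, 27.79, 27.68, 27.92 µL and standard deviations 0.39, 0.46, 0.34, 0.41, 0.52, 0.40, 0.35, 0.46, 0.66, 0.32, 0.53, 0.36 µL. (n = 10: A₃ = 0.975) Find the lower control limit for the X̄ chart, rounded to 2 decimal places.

X̄̄ = (28.11 + 27.74 + 27.97 + 28.07 + 27.97 + 27.68 + 27.75 + 27.97 + 27.67 + 27.79 + 27.68 + 27.92) / 12 = 27.8600
s̄ = (0.39 + 0.46 + 0.34 + 0.41 + 0.52 + 0.40 + 0.35 + 0.46 + 0.66 + 0.32 + 0.53 + 0.36) / 12 = 0.4333
LCL = X̄̄ − A₃·s̄ = 27.8600 − 0.975 × 0.4333 = 27.4375

27.44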